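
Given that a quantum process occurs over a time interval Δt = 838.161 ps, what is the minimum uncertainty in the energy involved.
392.652 neV

Using the energy-time uncertainty principle:
ΔEΔt ≥ ℏ/2

The minimum uncertainty in energy is:
ΔE_min = ℏ/(2Δt)
ΔE_min = (1.055e-34 J·s) / (2 × 8.382e-10 s)
ΔE_min = 6.291e-26 J = 392.652 neV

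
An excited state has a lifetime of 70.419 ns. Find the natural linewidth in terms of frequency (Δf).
1.130 MHz

Using the energy-time uncertainty principle and E = hf:
ΔEΔt ≥ ℏ/2
hΔf·Δt ≥ ℏ/2

The minimum frequency uncertainty is:
Δf = ℏ/(2hτ) = 1/(4πτ)
Δf = 1/(4π × 7.042e-08 s)
Δf = 1.130e+06 Hz = 1.130 MHz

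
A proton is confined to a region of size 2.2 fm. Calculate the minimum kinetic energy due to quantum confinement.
1.072 MeV

Using the uncertainty principle:

1. Position uncertainty: Δx ≈ 2.200e-15 m
2. Minimum momentum uncertainty: Δp = ℏ/(2Δx) = 2.397e-20 kg·m/s
3. Minimum kinetic energy:
   KE = (Δp)²/(2m) = (2.397e-20)²/(2 × 1.673e-27 kg)
   KE = 1.717e-13 J = 1.072 MeV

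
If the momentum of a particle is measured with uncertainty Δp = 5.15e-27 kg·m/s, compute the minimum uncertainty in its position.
10.239 nm

Using the Heisenberg uncertainty principle:
ΔxΔp ≥ ℏ/2

The minimum uncertainty in position is:
Δx_min = ℏ/(2Δp)
Δx_min = (1.055e-34 J·s) / (2 × 5.150e-27 kg·m/s)
Δx_min = 1.024e-08 m = 10.239 nm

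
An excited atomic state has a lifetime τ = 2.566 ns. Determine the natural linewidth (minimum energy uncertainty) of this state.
128.256 neV

Using the energy-time uncertainty principle:
ΔEΔt ≥ ℏ/2

The lifetime τ represents the time uncertainty Δt.
The natural linewidth (minimum energy uncertainty) is:

ΔE = ℏ/(2τ)
ΔE = (1.055e-34 J·s) / (2 × 2.566e-09 s)
ΔE = 2.055e-26 J = 128.256 neV

This natural linewidth limits the precision of spectroscopic measurements.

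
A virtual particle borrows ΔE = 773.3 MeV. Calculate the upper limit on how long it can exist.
4.256 × 10^-25 s

Using the energy-time uncertainty principle:
ΔEΔt ≥ ℏ/2

For a virtual particle borrowing energy ΔE, the maximum lifetime is:
Δt_max = ℏ/(2ΔE)

Converting energy:
ΔE = 773.3 MeV = 1.239e-10 J

Δt_max = (1.055e-34 J·s) / (2 × 1.239e-10 J)
Δt_max = 4.256e-25 s = 4.256 × 10^-25 s

Virtual particles with higher borrowed energy exist for shorter times.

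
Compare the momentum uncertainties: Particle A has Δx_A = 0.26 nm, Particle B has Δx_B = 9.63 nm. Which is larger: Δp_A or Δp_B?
Particle A has the larger minimum momentum uncertainty, by a factor of 37.04.

For each particle, the minimum momentum uncertainty is Δp_min = ℏ/(2Δx):

Particle A: Δp_A = ℏ/(2×2.600e-10 m) = 2.028e-25 kg·m/s
Particle B: Δp_B = ℏ/(2×9.630e-09 m) = 5.475e-27 kg·m/s

Ratio: Δp_A/Δp_B = 37.04

Since Δp_min ∝ 1/Δx, the particle with smaller position uncertainty (A) has larger momentum uncertainty.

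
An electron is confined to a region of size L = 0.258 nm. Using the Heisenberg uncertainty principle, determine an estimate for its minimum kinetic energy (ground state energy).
143.095 meV

Using the uncertainty principle to estimate ground state energy:

1. The position uncertainty is approximately the confinement size:
   Δx ≈ L = 2.580e-10 m

2. From ΔxΔp ≥ ℏ/2, the minimum momentum uncertainty is:
   Δp ≈ ℏ/(2L) = 2.044e-25 kg·m/s

3. The kinetic energy is approximately:
   KE ≈ (Δp)²/(2m) = (2.044e-25)²/(2 × 9.109e-31 kg)
   KE ≈ 2.293e-20 J = 143.095 meV

This is an order-of-magnitude estimate of the ground state energy.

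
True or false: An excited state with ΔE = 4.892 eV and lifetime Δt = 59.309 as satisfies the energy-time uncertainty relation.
No, it violates the uncertainty relation.

Calculate the product ΔEΔt:
ΔE = 4.892 eV = 7.838e-19 J
ΔEΔt = (7.838e-19 J) × (5.931e-17 s)
ΔEΔt = 4.649e-35 J·s

Compare to the minimum allowed value ℏ/2:
ℏ/2 = 5.273e-35 J·s

Since ΔEΔt = 4.649e-35 J·s < 5.273e-35 J·s = ℏ/2,
this violates the uncertainty relation.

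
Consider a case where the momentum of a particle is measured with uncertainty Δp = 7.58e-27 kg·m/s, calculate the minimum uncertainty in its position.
6.956 nm

Using the Heisenberg uncertainty principle:
ΔxΔp ≥ ℏ/2

The minimum uncertainty in position is:
Δx_min = ℏ/(2Δp)
Δx_min = (1.055e-34 J·s) / (2 × 7.580e-27 kg·m/s)
Δx_min = 6.956e-09 m = 6.956 nm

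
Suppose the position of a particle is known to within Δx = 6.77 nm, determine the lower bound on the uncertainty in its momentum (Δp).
7.789 × 10^-27 kg·m/s

Using the Heisenberg uncertainty principle:
ΔxΔp ≥ ℏ/2

The minimum uncertainty in momentum is:
Δp_min = ℏ/(2Δx)
Δp_min = (1.055e-34 J·s) / (2 × 6.770e-09 m)
Δp_min = 7.789e-27 kg·m/s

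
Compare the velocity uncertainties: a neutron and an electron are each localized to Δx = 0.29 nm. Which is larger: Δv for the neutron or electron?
The electron has the larger minimum velocity uncertainty, by a ratio of 1838.7.

For both particles, Δp_min = ℏ/(2Δx) = 1.818e-25 kg·m/s (same for both).

The velocity uncertainty is Δv = Δp/m:
- neutron: Δv = 1.818e-25 / 1.675e-27 = 1.086e+02 m/s = 108.556 m/s
- electron: Δv = 1.818e-25 / 9.109e-31 = 1.996e+05 m/s = 199.599 km/s

Ratio: 1.996e+05 / 1.086e+02 = 1838.7

The lighter particle has larger velocity uncertainty because Δv ∝ 1/m.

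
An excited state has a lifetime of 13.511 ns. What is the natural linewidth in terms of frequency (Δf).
5.890 MHz

Using the energy-time uncertainty principle and E = hf:
ΔEΔt ≥ ℏ/2
hΔf·Δt ≥ ℏ/2

The minimum frequency uncertainty is:
Δf = ℏ/(2hτ) = 1/(4πτ)
Δf = 1/(4π × 1.351e-08 s)
Δf = 5.890e+06 Hz = 5.890 MHz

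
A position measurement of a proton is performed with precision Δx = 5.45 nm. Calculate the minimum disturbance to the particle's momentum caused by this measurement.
9.675 × 10^-27 kg·m/s

The uncertainty principle implies that measuring position disturbs momentum:
ΔxΔp ≥ ℏ/2

When we measure position with precision Δx, we necessarily introduce a momentum uncertainty:
Δp ≥ ℏ/(2Δx)
Δp_min = (1.055e-34 J·s) / (2 × 5.450e-09 m)
Δp_min = 9.675e-27 kg·m/s

The more precisely we measure position, the greater the momentum disturbance.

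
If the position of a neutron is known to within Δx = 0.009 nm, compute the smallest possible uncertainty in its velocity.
3.498 km/s

Using the Heisenberg uncertainty principle and Δp = mΔv:
ΔxΔp ≥ ℏ/2
Δx(mΔv) ≥ ℏ/2

The minimum uncertainty in velocity is:
Δv_min = ℏ/(2mΔx)
Δv_min = (1.055e-34 J·s) / (2 × 1.675e-27 kg × 9.000e-12 m)
Δv_min = 3.498e+03 m/s = 3.498 km/s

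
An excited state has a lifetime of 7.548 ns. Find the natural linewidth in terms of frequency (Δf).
10.543 MHz

Using the energy-time uncertainty principle and E = hf:
ΔEΔt ≥ ℏ/2
hΔf·Δt ≥ ℏ/2

The minimum frequency uncertainty is:
Δf = ℏ/(2hτ) = 1/(4πτ)
Δf = 1/(4π × 7.548e-09 s)
Δf = 1.054e+07 Hz = 10.543 MHz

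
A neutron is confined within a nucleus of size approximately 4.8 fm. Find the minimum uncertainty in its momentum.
1.099 × 10^-20 kg·m/s

Using the Heisenberg uncertainty principle:
ΔxΔp ≥ ℏ/2

With Δx ≈ L = 4.800e-15 m (the confinement size):
Δp_min = ℏ/(2Δx)
Δp_min = (1.055e-34 J·s) / (2 × 4.800e-15 m)
Δp_min = 1.099e-20 kg·m/s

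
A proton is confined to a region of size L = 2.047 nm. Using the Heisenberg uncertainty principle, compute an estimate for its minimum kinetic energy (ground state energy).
1.238 μeV

Using the uncertainty principle to estimate ground state energy:

1. The position uncertainty is approximately the confinement size:
   Δx ≈ L = 2.047e-09 m

2. From ΔxΔp ≥ ℏ/2, the minimum momentum uncertainty is:
   Δp ≈ ℏ/(2L) = 2.576e-26 kg·m/s

3. The kinetic energy is approximately:
   KE ≈ (Δp)²/(2m) = (2.576e-26)²/(2 × 1.673e-27 kg)
   KE ≈ 1.983e-25 J = 1.238 μeV

This is an order-of-magnitude estimate of the ground state energy.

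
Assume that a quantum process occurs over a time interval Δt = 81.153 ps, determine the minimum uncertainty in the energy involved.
4.055 μeV

Using the energy-time uncertainty principle:
ΔEΔt ≥ ℏ/2

The minimum uncertainty in energy is:
ΔE_min = ℏ/(2Δt)
ΔE_min = (1.055e-34 J·s) / (2 × 8.115e-11 s)
ΔE_min = 6.497e-25 J = 4.055 μeV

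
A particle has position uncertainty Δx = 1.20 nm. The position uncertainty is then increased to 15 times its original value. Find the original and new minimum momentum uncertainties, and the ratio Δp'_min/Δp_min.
Original Δp_min = 4.394 × 10^-26 kg·m/s; new Δp'_min = 2.929 × 10^-27 kg·m/s; ratio Δp'_min/Δp_min = 1/15.

From the uncertainty principle ΔxΔp ≥ ℏ/2, the minimum momentum uncertainty is Δp_min = ℏ/(2Δx).

Original (Δx = 1.20 nm = 1.200e-09 m):
Δp_min = (1.055e-34 J·s)/(2 × 1.200e-09 m) = 4.394e-26 kg·m/s

When Δx → 15Δx:
Δp'_min = ℏ/(2 × 15Δx) = (1/15) × ℏ/(2Δx) = (1/15) × Δp_min
Δp'_min = 1/15 × 4.394e-26 kg·m/s = 2.929e-27 kg·m/s

Since Δp_min ∝ 1/Δx, when Δx is increased to 15 times its original value, Δp_min decreases to 1/15 of its original value.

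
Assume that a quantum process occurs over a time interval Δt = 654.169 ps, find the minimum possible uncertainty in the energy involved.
503.090 neV

Using the energy-time uncertainty principle:
ΔEΔt ≥ ℏ/2

The minimum uncertainty in energy is:
ΔE_min = ℏ/(2Δt)
ΔE_min = (1.055e-34 J·s) / (2 × 6.542e-10 s)
ΔE_min = 8.060e-26 J = 503.090 neV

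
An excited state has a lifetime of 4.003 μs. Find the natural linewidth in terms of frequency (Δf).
19.879 kHz

Using the energy-time uncertainty principle and E = hf:
ΔEΔt ≥ ℏ/2
hΔf·Δt ≥ ℏ/2

The minimum frequency uncertainty is:
Δf = ℏ/(2hτ) = 1/(4πτ)
Δf = 1/(4π × 4.003e-06 s)
Δf = 1.988e+04 Hz = 19.879 kHz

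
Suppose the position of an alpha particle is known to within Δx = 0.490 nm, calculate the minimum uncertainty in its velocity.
16.195 m/s

Using the Heisenberg uncertainty principle and Δp = mΔv:
ΔxΔp ≥ ℏ/2
Δx(mΔv) ≥ ℏ/2

The minimum uncertainty in velocity is:
Δv_min = ℏ/(2mΔx)
Δv_min = (1.055e-34 J·s) / (2 × 6.645e-27 kg × 4.900e-10 m)
Δv_min = 1.619e+01 m/s = 16.195 m/s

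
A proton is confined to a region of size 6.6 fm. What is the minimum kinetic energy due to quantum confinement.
119.088 keV

Using the uncertainty principle:

1. Position uncertainty: Δx ≈ 6.600e-15 m
2. Minimum momentum uncertainty: Δp = ℏ/(2Δx) = 7.989e-21 kg·m/s
3. Minimum kinetic energy:
   KE = (Δp)²/(2m) = (7.989e-21)²/(2 × 1.673e-27 kg)
   KE = 1.908e-14 J = 119.088 keV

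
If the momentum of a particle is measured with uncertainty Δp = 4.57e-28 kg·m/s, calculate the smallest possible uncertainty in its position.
115.380 nm

Using the Heisenberg uncertainty principle:
ΔxΔp ≥ ℏ/2

The minimum uncertainty in position is:
Δx_min = ℏ/(2Δp)
Δx_min = (1.055e-34 J·s) / (2 × 4.570e-28 kg·m/s)
Δx_min = 1.154e-07 m = 115.380 nm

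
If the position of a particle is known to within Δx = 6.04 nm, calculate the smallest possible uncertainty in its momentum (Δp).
8.730 × 10^-27 kg·m/s

Using the Heisenberg uncertainty principle:
ΔxΔp ≥ ℏ/2

The minimum uncertainty in momentum is:
Δp_min = ℏ/(2Δx)
Δp_min = (1.055e-34 J·s) / (2 × 6.040e-09 m)
Δp_min = 8.730e-27 kg·m/s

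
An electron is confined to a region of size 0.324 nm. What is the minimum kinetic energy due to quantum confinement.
90.735 meV

Using the uncertainty principle:

1. Position uncertainty: Δx ≈ 3.240e-10 m
2. Minimum momentum uncertainty: Δp = ℏ/(2Δx) = 1.627e-25 kg·m/s
3. Minimum kinetic energy:
   KE = (Δp)²/(2m) = (1.627e-25)²/(2 × 9.109e-31 kg)
   KE = 1.454e-20 J = 90.735 meV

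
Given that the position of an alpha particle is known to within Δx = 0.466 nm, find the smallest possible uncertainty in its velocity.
17.029 m/s

Using the Heisenberg uncertainty principle and Δp = mΔv:
ΔxΔp ≥ ℏ/2
Δx(mΔv) ≥ ℏ/2

The minimum uncertainty in velocity is:
Δv_min = ℏ/(2mΔx)
Δv_min = (1.055e-34 J·s) / (2 × 6.645e-27 kg × 4.660e-10 m)
Δv_min = 1.703e+01 m/s = 17.029 m/s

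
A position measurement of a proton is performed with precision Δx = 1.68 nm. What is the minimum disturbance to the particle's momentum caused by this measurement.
3.139 × 10^-26 kg·m/s

The uncertainty principle implies that measuring position disturbs momentum:
ΔxΔp ≥ ℏ/2

When we measure position with precision Δx, we necessarily introduce a momentum uncertainty:
Δp ≥ ℏ/(2Δx)
Δp_min = (1.055e-34 J·s) / (2 × 1.680e-09 m)
Δp_min = 3.139e-26 kg·m/s

The more precisely we measure position, the greater the momentum disturbance.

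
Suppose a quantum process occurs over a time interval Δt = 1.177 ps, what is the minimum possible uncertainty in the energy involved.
279.614 μeV

Using the energy-time uncertainty principle:
ΔEΔt ≥ ℏ/2

The minimum uncertainty in energy is:
ΔE_min = ℏ/(2Δt)
ΔE_min = (1.055e-34 J·s) / (2 × 1.177e-12 s)
ΔE_min = 4.480e-23 J = 279.614 μeV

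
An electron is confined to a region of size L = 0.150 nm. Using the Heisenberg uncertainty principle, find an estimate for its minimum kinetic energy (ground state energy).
423.331 meV

Using the uncertainty principle to estimate ground state energy:

1. The position uncertainty is approximately the confinement size:
   Δx ≈ L = 1.500e-10 m

2. From ΔxΔp ≥ ℏ/2, the minimum momentum uncertainty is:
   Δp ≈ ℏ/(2L) = 3.515e-25 kg·m/s

3. The kinetic energy is approximately:
   KE ≈ (Δp)²/(2m) = (3.515e-25)²/(2 × 9.109e-31 kg)
   KE ≈ 6.783e-20 J = 423.331 meV

This is an order-of-magnitude estimate of the ground state energy.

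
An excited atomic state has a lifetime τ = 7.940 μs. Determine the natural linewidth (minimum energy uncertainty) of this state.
41.449 peV

Using the energy-time uncertainty principle:
ΔEΔt ≥ ℏ/2

The lifetime τ represents the time uncertainty Δt.
The natural linewidth (minimum energy uncertainty) is:

ΔE = ℏ/(2τ)
ΔE = (1.055e-34 J·s) / (2 × 7.940e-06 s)
ΔE = 6.641e-30 J = 41.449 peV

This natural linewidth limits the precision of spectroscopic measurements.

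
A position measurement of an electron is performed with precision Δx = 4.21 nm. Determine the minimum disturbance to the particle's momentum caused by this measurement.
1.252 × 10^-26 kg·m/s

The uncertainty principle implies that measuring position disturbs momentum:
ΔxΔp ≥ ℏ/2

When we measure position with precision Δx, we necessarily introduce a momentum uncertainty:
Δp ≥ ℏ/(2Δx)
Δp_min = (1.055e-34 J·s) / (2 × 4.210e-09 m)
Δp_min = 1.252e-26 kg·m/s

The more precisely we measure position, the greater the momentum disturbance.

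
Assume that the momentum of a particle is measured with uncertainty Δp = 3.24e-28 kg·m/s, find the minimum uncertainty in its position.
162.743 nm

Using the Heisenberg uncertainty principle:
ΔxΔp ≥ ℏ/2

The minimum uncertainty in position is:
Δx_min = ℏ/(2Δp)
Δx_min = (1.055e-34 J·s) / (2 × 3.240e-28 kg·m/s)
Δx_min = 1.627e-07 m = 162.743 nm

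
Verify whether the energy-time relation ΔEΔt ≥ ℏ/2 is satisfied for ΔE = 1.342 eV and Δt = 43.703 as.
No, it violates the uncertainty relation.

Calculate the product ΔEΔt:
ΔE = 1.342 eV = 2.150e-19 J
ΔEΔt = (2.150e-19 J) × (4.370e-17 s)
ΔEΔt = 9.397e-36 J·s

Compare to the minimum allowed value ℏ/2:
ℏ/2 = 5.273e-35 J·s

Since ΔEΔt = 9.397e-36 J·s < 5.273e-35 J·s = ℏ/2,
this violates the uncertainty relation.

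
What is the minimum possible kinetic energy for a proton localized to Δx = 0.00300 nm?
576.384 meV

Localizing a particle requires giving it sufficient momentum uncertainty:

1. From uncertainty principle: Δp ≥ ℏ/(2Δx)
   Δp_min = (1.055e-34 J·s) / (2 × 3.000e-12 m)
   Δp_min = 1.758e-23 kg·m/s

2. This momentum uncertainty corresponds to kinetic energy:
   KE ≈ (Δp)²/(2m) = (1.758e-23)²/(2 × 1.673e-27 kg)
   KE = 9.235e-20 J = 576.384 meV

Tighter localization requires more energy.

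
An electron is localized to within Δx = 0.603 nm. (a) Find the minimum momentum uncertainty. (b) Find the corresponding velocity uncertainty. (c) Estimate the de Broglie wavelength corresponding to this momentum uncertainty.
(a) Δp_min = 8.744 × 10^-26 kg·m/s
(b) Δv_min = 95.993 km/s
(c) λ_dB = 7.578 nm

Step-by-step:

(a) From the uncertainty principle:
Δp_min = ℏ/(2Δx) = (1.055e-34 J·s)/(2 × 6.030e-10 m) = 8.744e-26 kg·m/s

(b) The velocity uncertainty:
Δv = Δp/m = (8.744e-26 kg·m/s)/(9.109e-31 kg) = 9.599e+04 m/s = 95.993 km/s

(c) The de Broglie wavelength for this momentum:
λ = h/p = (6.626e-34 J·s)/(8.744e-26 kg·m/s) = 7.578e-09 m = 7.578 nm

Note: The de Broglie wavelength is comparable to the localization size, as expected from wave-particle duality.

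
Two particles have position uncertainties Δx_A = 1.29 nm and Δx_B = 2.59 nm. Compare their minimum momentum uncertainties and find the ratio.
Particle A has the larger minimum momentum uncertainty, by a factor of 2.01.

For each particle, the minimum momentum uncertainty is Δp_min = ℏ/(2Δx):

Particle A: Δp_A = ℏ/(2×1.290e-09 m) = 4.087e-26 kg·m/s
Particle B: Δp_B = ℏ/(2×2.590e-09 m) = 2.036e-26 kg·m/s

Ratio: Δp_A/Δp_B = 2.01

Since Δp_min ∝ 1/Δx, the particle with smaller position uncertainty (A) has larger momentum uncertainty.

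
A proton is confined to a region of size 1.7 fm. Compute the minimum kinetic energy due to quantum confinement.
1.795 MeV

Using the uncertainty principle:

1. Position uncertainty: Δx ≈ 1.700e-15 m
2. Minimum momentum uncertainty: Δp = ℏ/(2Δx) = 3.102e-20 kg·m/s
3. Minimum kinetic energy:
   KE = (Δp)²/(2m) = (3.102e-20)²/(2 × 1.673e-27 kg)
   KE = 2.876e-13 J = 1.795 MeV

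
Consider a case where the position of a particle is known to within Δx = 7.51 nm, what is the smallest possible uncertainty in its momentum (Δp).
7.021 × 10^-27 kg·m/s

Using the Heisenberg uncertainty principle:
ΔxΔp ≥ ℏ/2

The minimum uncertainty in momentum is:
Δp_min = ℏ/(2Δx)
Δp_min = (1.055e-34 J·s) / (2 × 7.510e-09 m)
Δp_min = 7.021e-27 kg·m/s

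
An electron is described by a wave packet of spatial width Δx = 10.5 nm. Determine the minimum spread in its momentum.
5.022 × 10^-27 kg·m/s

For a wave packet, the spatial width Δx and momentum spread Δp are related by the uncertainty principle:
ΔxΔp ≥ ℏ/2

The minimum momentum spread is:
Δp_min = ℏ/(2Δx)
Δp_min = (1.055e-34 J·s) / (2 × 1.050e-08 m)
Δp_min = 5.022e-27 kg·m/s

A wave packet cannot have both a well-defined position and well-defined momentum.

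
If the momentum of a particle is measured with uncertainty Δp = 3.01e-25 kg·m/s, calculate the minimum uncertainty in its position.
175.178 pm

Using the Heisenberg uncertainty principle:
ΔxΔp ≥ ℏ/2

The minimum uncertainty in position is:
Δx_min = ℏ/(2Δp)
Δx_min = (1.055e-34 J·s) / (2 × 3.010e-25 kg·m/s)
Δx_min = 1.752e-10 m = 175.178 pm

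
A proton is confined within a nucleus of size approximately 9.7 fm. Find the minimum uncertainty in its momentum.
5.436 × 10^-21 kg·m/s

Using the Heisenberg uncertainty principle:
ΔxΔp ≥ ℏ/2

With Δx ≈ L = 9.700e-15 m (the confinement size):
Δp_min = ℏ/(2Δx)
Δp_min = (1.055e-34 J·s) / (2 × 9.700e-15 m)
Δp_min = 5.436e-21 kg·m/s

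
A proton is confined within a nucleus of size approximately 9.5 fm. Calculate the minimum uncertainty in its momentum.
5.550 × 10^-21 kg·m/s

Using the Heisenberg uncertainty principle:
ΔxΔp ≥ ℏ/2

With Δx ≈ L = 9.500e-15 m (the confinement size):
Δp_min = ℏ/(2Δx)
Δp_min = (1.055e-34 J·s) / (2 × 9.500e-15 m)
Δp_min = 5.550e-21 kg·m/s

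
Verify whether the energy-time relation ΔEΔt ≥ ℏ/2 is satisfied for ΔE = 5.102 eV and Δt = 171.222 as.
Yes, it satisfies the uncertainty relation.

Calculate the product ΔEΔt:
ΔE = 5.102 eV = 8.174e-19 J
ΔEΔt = (8.174e-19 J) × (1.712e-16 s)
ΔEΔt = 1.400e-34 J·s

Compare to the minimum allowed value ℏ/2:
ℏ/2 = 5.273e-35 J·s

Since ΔEΔt = 1.400e-34 J·s ≥ 5.273e-35 J·s = ℏ/2,
this satisfies the uncertainty relation.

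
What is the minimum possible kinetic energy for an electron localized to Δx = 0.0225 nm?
18.815 eV

Localizing a particle requires giving it sufficient momentum uncertainty:

1. From uncertainty principle: Δp ≥ ℏ/(2Δx)
   Δp_min = (1.055e-34 J·s) / (2 × 2.250e-11 m)
   Δp_min = 2.343e-24 kg·m/s

2. This momentum uncertainty corresponds to kinetic energy:
   KE ≈ (Δp)²/(2m) = (2.343e-24)²/(2 × 9.109e-31 kg)
   KE = 3.014e-18 J = 18.815 eV

Tighter localization requires more energy.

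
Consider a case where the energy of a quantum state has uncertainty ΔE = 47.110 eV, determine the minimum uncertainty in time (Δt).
6.986 as

Using the energy-time uncertainty principle:
ΔEΔt ≥ ℏ/2

The minimum uncertainty in time is:
Δt_min = ℏ/(2ΔE)
Δt_min = (1.055e-34 J·s) / (2 × 7.548e-18 J)
Δt_min = 6.986e-18 s = 6.986 as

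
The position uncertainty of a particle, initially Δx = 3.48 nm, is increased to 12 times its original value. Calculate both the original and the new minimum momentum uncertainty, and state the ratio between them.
Original Δp_min = 1.515 × 10^-26 kg·m/s; new Δp'_min = 1.263 × 10^-27 kg·m/s; ratio Δp'_min/Δp_min = 1/12.

From the uncertainty principle ΔxΔp ≥ ℏ/2, the minimum momentum uncertainty is Δp_min = ℏ/(2Δx).

Original (Δx = 3.48 nm = 3.480e-09 m):
Δp_min = (1.055e-34 J·s)/(2 × 3.480e-09 m) = 1.515e-26 kg·m/s

When Δx → 12Δx:
Δp'_min = ℏ/(2 × 12Δx) = (1/12) × ℏ/(2Δx) = (1/12) × Δp_min
Δp'_min = 1/12 × 1.515e-26 kg·m/s = 1.263e-27 kg·m/s

Since Δp_min ∝ 1/Δx, when Δx is increased to 12 times its original value, Δp_min decreases to 1/12 of its original value.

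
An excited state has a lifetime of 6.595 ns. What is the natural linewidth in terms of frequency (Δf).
12.066 MHz

Using the energy-time uncertainty principle and E = hf:
ΔEΔt ≥ ℏ/2
hΔf·Δt ≥ ℏ/2

The minimum frequency uncertainty is:
Δf = ℏ/(2hτ) = 1/(4πτ)
Δf = 1/(4π × 6.595e-09 s)
Δf = 1.207e+07 Hz = 12.066 MHz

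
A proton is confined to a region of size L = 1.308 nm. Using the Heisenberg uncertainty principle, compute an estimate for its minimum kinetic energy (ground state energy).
3.032 μeV

Using the uncertainty principle to estimate ground state energy:

1. The position uncertainty is approximately the confinement size:
   Δx ≈ L = 1.308e-09 m

2. From ΔxΔp ≥ ℏ/2, the minimum momentum uncertainty is:
   Δp ≈ ℏ/(2L) = 4.031e-26 kg·m/s

3. The kinetic energy is approximately:
   KE ≈ (Δp)²/(2m) = (4.031e-26)²/(2 × 1.673e-27 kg)
   KE ≈ 4.858e-25 J = 3.032 μeV

This is an order-of-magnitude estimate of the ground state energy.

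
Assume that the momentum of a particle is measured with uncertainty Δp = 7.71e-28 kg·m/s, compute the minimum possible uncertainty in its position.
68.390 nm

Using the Heisenberg uncertainty principle:
ΔxΔp ≥ ℏ/2

The minimum uncertainty in position is:
Δx_min = ℏ/(2Δp)
Δx_min = (1.055e-34 J·s) / (2 × 7.710e-28 kg·m/s)
Δx_min = 6.839e-08 m = 68.390 nm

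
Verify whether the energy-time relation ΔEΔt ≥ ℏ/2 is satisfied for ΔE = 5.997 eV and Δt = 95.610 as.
Yes, it satisfies the uncertainty relation.

Calculate the product ΔEΔt:
ΔE = 5.997 eV = 9.608e-19 J
ΔEΔt = (9.608e-19 J) × (9.561e-17 s)
ΔEΔt = 9.186e-35 J·s

Compare to the minimum allowed value ℏ/2:
ℏ/2 = 5.273e-35 J·s

Since ΔEΔt = 9.186e-35 J·s ≥ 5.273e-35 J·s = ℏ/2,
this satisfies the uncertainty relation.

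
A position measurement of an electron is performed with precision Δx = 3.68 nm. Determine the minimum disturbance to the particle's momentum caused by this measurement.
1.433 × 10^-26 kg·m/s

The uncertainty principle implies that measuring position disturbs momentum:
ΔxΔp ≥ ℏ/2

When we measure position with precision Δx, we necessarily introduce a momentum uncertainty:
Δp ≥ ℏ/(2Δx)
Δp_min = (1.055e-34 J·s) / (2 × 3.680e-09 m)
Δp_min = 1.433e-26 kg·m/s

The more precisely we measure position, the greater the momentum disturbance.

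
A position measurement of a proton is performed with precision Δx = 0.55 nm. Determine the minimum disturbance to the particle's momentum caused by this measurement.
9.587 × 10^-26 kg·m/s

The uncertainty principle implies that measuring position disturbs momentum:
ΔxΔp ≥ ℏ/2

When we measure position with precision Δx, we necessarily introduce a momentum uncertainty:
Δp ≥ ℏ/(2Δx)
Δp_min = (1.055e-34 J·s) / (2 × 5.500e-10 m)
Δp_min = 9.587e-26 kg·m/s

The more precisely we measure position, the greater the momentum disturbance.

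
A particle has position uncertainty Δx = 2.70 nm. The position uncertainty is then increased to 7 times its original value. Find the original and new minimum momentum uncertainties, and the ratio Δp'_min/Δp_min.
Original Δp_min = 1.953 × 10^-26 kg·m/s; new Δp'_min = 2.790 × 10^-27 kg·m/s; ratio Δp'_min/Δp_min = 1/7.

From the uncertainty principle ΔxΔp ≥ ℏ/2, the minimum momentum uncertainty is Δp_min = ℏ/(2Δx).

Original (Δx = 2.70 nm = 2.700e-09 m):
Δp_min = (1.055e-34 J·s)/(2 × 2.700e-09 m) = 1.953e-26 kg·m/s

When Δx → 7Δx:
Δp'_min = ℏ/(2 × 7Δx) = (1/7) × ℏ/(2Δx) = (1/7) × Δp_min
Δp'_min = 1/7 × 1.953e-26 kg·m/s = 2.790e-27 kg·m/s

Since Δp_min ∝ 1/Δx, when Δx is increased to 7 times its original value, Δp_min decreases to 1/7 of its original value.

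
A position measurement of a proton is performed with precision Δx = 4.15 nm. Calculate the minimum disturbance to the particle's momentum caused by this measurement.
1.271 × 10^-26 kg·m/s

The uncertainty principle implies that measuring position disturbs momentum:
ΔxΔp ≥ ℏ/2

When we measure position with precision Δx, we necessarily introduce a momentum uncertainty:
Δp ≥ ℏ/(2Δx)
Δp_min = (1.055e-34 J·s) / (2 × 4.150e-09 m)
Δp_min = 1.271e-26 kg·m/s

The more precisely we measure position, the greater the momentum disturbance.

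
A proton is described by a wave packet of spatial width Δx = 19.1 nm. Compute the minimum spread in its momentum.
2.761 × 10^-27 kg·m/s

For a wave packet, the spatial width Δx and momentum spread Δp are related by the uncertainty principle:
ΔxΔp ≥ ℏ/2

The minimum momentum spread is:
Δp_min = ℏ/(2Δx)
Δp_min = (1.055e-34 J·s) / (2 × 1.910e-08 m)
Δp_min = 2.761e-27 kg·m/s

A wave packet cannot have both a well-defined position and well-defined momentum.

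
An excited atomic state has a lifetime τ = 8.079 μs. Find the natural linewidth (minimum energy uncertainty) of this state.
40.736 peV

Using the energy-time uncertainty principle:
ΔEΔt ≥ ℏ/2

The lifetime τ represents the time uncertainty Δt.
The natural linewidth (minimum energy uncertainty) is:

ΔE = ℏ/(2τ)
ΔE = (1.055e-34 J·s) / (2 × 8.079e-06 s)
ΔE = 6.527e-30 J = 40.736 peV

This natural linewidth limits the precision of spectroscopic measurements.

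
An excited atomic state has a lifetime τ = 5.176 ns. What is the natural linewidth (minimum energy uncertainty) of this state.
63.583 neV

Using the energy-time uncertainty principle:
ΔEΔt ≥ ℏ/2

The lifetime τ represents the time uncertainty Δt.
The natural linewidth (minimum energy uncertainty) is:

ΔE = ℏ/(2τ)
ΔE = (1.055e-34 J·s) / (2 × 5.176e-09 s)
ΔE = 1.019e-26 J = 63.583 neV

This natural linewidth limits the precision of spectroscopic measurements.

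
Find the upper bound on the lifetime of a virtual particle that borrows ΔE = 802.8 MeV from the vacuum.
4.099 × 10^-25 s

Using the energy-time uncertainty principle:
ΔEΔt ≥ ℏ/2

For a virtual particle borrowing energy ΔE, the maximum lifetime is:
Δt_max = ℏ/(2ΔE)

Converting energy:
ΔE = 802.8 MeV = 1.286e-10 J

Δt_max = (1.055e-34 J·s) / (2 × 1.286e-10 J)
Δt_max = 4.099e-25 s = 4.099 × 10^-25 s

Virtual particles with higher borrowed energy exist for shorter times.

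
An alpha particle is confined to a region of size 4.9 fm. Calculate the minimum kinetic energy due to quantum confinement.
54.386 keV

Using the uncertainty principle:

1. Position uncertainty: Δx ≈ 4.900e-15 m
2. Minimum momentum uncertainty: Δp = ℏ/(2Δx) = 1.076e-20 kg·m/s
3. Minimum kinetic energy:
   KE = (Δp)²/(2m) = (1.076e-20)²/(2 × 6.645e-27 kg)
   KE = 8.714e-15 J = 54.386 keV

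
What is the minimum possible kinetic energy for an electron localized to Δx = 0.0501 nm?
3.795 eV

Localizing a particle requires giving it sufficient momentum uncertainty:

1. From uncertainty principle: Δp ≥ ℏ/(2Δx)
   Δp_min = (1.055e-34 J·s) / (2 × 5.010e-11 m)
   Δp_min = 1.052e-24 kg·m/s

2. This momentum uncertainty corresponds to kinetic energy:
   KE ≈ (Δp)²/(2m) = (1.052e-24)²/(2 × 9.109e-31 kg)
   KE = 6.080e-19 J = 3.795 eV

Tighter localization requires more energy.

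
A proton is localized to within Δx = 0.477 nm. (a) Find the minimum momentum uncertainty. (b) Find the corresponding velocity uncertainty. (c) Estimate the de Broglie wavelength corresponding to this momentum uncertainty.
(a) Δp_min = 1.105 × 10^-25 kg·m/s
(b) Δv_min = 66.089 m/s
(c) λ_dB = 5.994 nm

Step-by-step:

(a) From the uncertainty principle:
Δp_min = ℏ/(2Δx) = (1.055e-34 J·s)/(2 × 4.770e-10 m) = 1.105e-25 kg·m/s

(b) The velocity uncertainty:
Δv = Δp/m = (1.105e-25 kg·m/s)/(1.673e-27 kg) = 6.609e+01 m/s = 66.089 m/s

(c) The de Broglie wavelength for this momentum:
λ = h/p = (6.626e-34 J·s)/(1.105e-25 kg·m/s) = 5.994e-09 m = 5.994 nm

Note: The de Broglie wavelength is comparable to the localization size, as expected from wave-particle duality.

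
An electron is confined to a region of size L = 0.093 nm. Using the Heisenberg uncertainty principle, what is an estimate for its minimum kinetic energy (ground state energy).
1.101 eV

Using the uncertainty principle to estimate ground state energy:

1. The position uncertainty is approximately the confinement size:
   Δx ≈ L = 9.300e-11 m

2. From ΔxΔp ≥ ℏ/2, the minimum momentum uncertainty is:
   Δp ≈ ℏ/(2L) = 5.670e-25 kg·m/s

3. The kinetic energy is approximately:
   KE ≈ (Δp)²/(2m) = (5.670e-25)²/(2 × 9.109e-31 kg)
   KE ≈ 1.764e-19 J = 1.101 eV

This is an order-of-magnitude estimate of the ground state energy.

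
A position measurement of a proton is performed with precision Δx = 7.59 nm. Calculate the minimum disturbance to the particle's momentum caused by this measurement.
6.947 × 10^-27 kg·m/s

The uncertainty principle implies that measuring position disturbs momentum:
ΔxΔp ≥ ℏ/2

When we measure position with precision Δx, we necessarily introduce a momentum uncertainty:
Δp ≥ ℏ/(2Δx)
Δp_min = (1.055e-34 J·s) / (2 × 7.590e-09 m)
Δp_min = 6.947e-27 kg·m/s

The more precisely we measure position, the greater the momentum disturbance.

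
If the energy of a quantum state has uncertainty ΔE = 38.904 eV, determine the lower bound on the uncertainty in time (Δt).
8.459 as

Using the energy-time uncertainty principle:
ΔEΔt ≥ ℏ/2

The minimum uncertainty in time is:
Δt_min = ℏ/(2ΔE)
Δt_min = (1.055e-34 J·s) / (2 × 6.233e-18 J)
Δt_min = 8.459e-18 s = 8.459 as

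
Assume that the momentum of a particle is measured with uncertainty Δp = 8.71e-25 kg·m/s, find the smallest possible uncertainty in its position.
60.538 pm

Using the Heisenberg uncertainty principle:
ΔxΔp ≥ ℏ/2

The minimum uncertainty in position is:
Δx_min = ℏ/(2Δp)
Δx_min = (1.055e-34 J·s) / (2 × 8.710e-25 kg·m/s)
Δx_min = 6.054e-11 m = 60.538 pm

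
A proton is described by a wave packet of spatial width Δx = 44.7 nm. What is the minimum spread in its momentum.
1.180 × 10^-27 kg·m/s

For a wave packet, the spatial width Δx and momentum spread Δp are related by the uncertainty principle:
ΔxΔp ≥ ℏ/2

The minimum momentum spread is:
Δp_min = ℏ/(2Δx)
Δp_min = (1.055e-34 J·s) / (2 × 4.470e-08 m)
Δp_min = 1.180e-27 kg·m/s

A wave packet cannot have both a well-defined position and well-defined momentum.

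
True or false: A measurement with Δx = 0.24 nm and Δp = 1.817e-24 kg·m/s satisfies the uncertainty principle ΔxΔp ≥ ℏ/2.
Yes, it satisfies the uncertainty principle.

Calculate the product ΔxΔp:
ΔxΔp = (2.400e-10 m) × (1.817e-24 kg·m/s)
ΔxΔp = 4.361e-34 J·s

Compare to the minimum allowed value ℏ/2:
ℏ/2 = 5.273e-35 J·s

Since ΔxΔp = 4.361e-34 J·s ≥ 5.273e-35 J·s = ℏ/2,
the measurement satisfies the uncertainty principle.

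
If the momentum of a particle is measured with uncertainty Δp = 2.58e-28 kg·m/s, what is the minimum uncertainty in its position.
204.374 nm

Using the Heisenberg uncertainty principle:
ΔxΔp ≥ ℏ/2

The minimum uncertainty in position is:
Δx_min = ℏ/(2Δp)
Δx_min = (1.055e-34 J·s) / (2 × 2.580e-28 kg·m/s)
Δx_min = 2.044e-07 m = 204.374 nm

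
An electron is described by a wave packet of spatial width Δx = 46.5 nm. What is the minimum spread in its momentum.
1.134 × 10^-27 kg·m/s

For a wave packet, the spatial width Δx and momentum spread Δp are related by the uncertainty principle:
ΔxΔp ≥ ℏ/2

The minimum momentum spread is:
Δp_min = ℏ/(2Δx)
Δp_min = (1.055e-34 J·s) / (2 × 4.650e-08 m)
Δp_min = 1.134e-27 kg·m/s

A wave packet cannot have both a well-defined position and well-defined momentum.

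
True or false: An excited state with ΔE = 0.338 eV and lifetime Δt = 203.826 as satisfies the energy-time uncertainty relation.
No, it violates the uncertainty relation.

Calculate the product ΔEΔt:
ΔE = 0.338 eV = 5.415e-20 J
ΔEΔt = (5.415e-20 J) × (2.038e-16 s)
ΔEΔt = 1.104e-35 J·s

Compare to the minimum allowed value ℏ/2:
ℏ/2 = 5.273e-35 J·s

Since ΔEΔt = 1.104e-35 J·s < 5.273e-35 J·s = ℏ/2,
this violates the uncertainty relation.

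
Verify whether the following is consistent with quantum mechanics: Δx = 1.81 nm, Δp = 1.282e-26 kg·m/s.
No, it violates the uncertainty principle (impossible measurement).

Calculate the product ΔxΔp:
ΔxΔp = (1.810e-09 m) × (1.282e-26 kg·m/s)
ΔxΔp = 2.320e-35 J·s

Compare to the minimum allowed value ℏ/2:
ℏ/2 = 5.273e-35 J·s

Since ΔxΔp = 2.320e-35 J·s < 5.273e-35 J·s = ℏ/2,
the measurement violates the uncertainty principle.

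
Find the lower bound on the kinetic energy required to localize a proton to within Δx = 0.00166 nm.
1.883 eV

Localizing a particle requires giving it sufficient momentum uncertainty:

1. From uncertainty principle: Δp ≥ ℏ/(2Δx)
   Δp_min = (1.055e-34 J·s) / (2 × 1.660e-12 m)
   Δp_min = 3.176e-23 kg·m/s

2. This momentum uncertainty corresponds to kinetic energy:
   KE ≈ (Δp)²/(2m) = (3.176e-23)²/(2 × 1.673e-27 kg)
   KE = 3.016e-19 J = 1.883 eV

Tighter localization requires more energy.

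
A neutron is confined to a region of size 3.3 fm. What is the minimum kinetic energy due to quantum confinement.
475.694 keV

Using the uncertainty principle:

1. Position uncertainty: Δx ≈ 3.300e-15 m
2. Minimum momentum uncertainty: Δp = ℏ/(2Δx) = 1.598e-20 kg·m/s
3. Minimum kinetic energy:
   KE = (Δp)²/(2m) = (1.598e-20)²/(2 × 1.675e-27 kg)
   KE = 7.621e-14 J = 475.694 keV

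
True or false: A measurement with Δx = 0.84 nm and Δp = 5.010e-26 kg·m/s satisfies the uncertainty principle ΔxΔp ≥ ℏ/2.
No, it violates the uncertainty principle (impossible measurement).

Calculate the product ΔxΔp:
ΔxΔp = (8.400e-10 m) × (5.010e-26 kg·m/s)
ΔxΔp = 4.208e-35 J·s

Compare to the minimum allowed value ℏ/2:
ℏ/2 = 5.273e-35 J·s

Since ΔxΔp = 4.208e-35 J·s < 5.273e-35 J·s = ℏ/2,
the measurement violates the uncertainty principle.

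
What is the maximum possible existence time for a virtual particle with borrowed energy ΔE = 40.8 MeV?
8.066 ys

Using the energy-time uncertainty principle:
ΔEΔt ≥ ℏ/2

For a virtual particle borrowing energy ΔE, the maximum lifetime is:
Δt_max = ℏ/(2ΔE)

Converting energy:
ΔE = 40.8 MeV = 6.537e-12 J

Δt_max = (1.055e-34 J·s) / (2 × 6.537e-12 J)
Δt_max = 8.066e-24 s = 8.066 ys

Virtual particles with higher borrowed energy exist for shorter times.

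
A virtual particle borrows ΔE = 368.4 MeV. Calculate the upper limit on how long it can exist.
8.933 × 10^-25 s

Using the energy-time uncertainty principle:
ΔEΔt ≥ ℏ/2

For a virtual particle borrowing energy ΔE, the maximum lifetime is:
Δt_max = ℏ/(2ΔE)

Converting energy:
ΔE = 368.4 MeV = 5.902e-11 J

Δt_max = (1.055e-34 J·s) / (2 × 5.902e-11 J)
Δt_max = 8.933e-25 s = 8.933 × 10^-25 s

Virtual particles with higher borrowed energy exist for shorter times.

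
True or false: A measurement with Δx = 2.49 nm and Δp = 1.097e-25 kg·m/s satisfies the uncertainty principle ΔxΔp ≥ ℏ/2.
Yes, it satisfies the uncertainty principle.

Calculate the product ΔxΔp:
ΔxΔp = (2.490e-09 m) × (1.097e-25 kg·m/s)
ΔxΔp = 2.732e-34 J·s

Compare to the minimum allowed value ℏ/2:
ℏ/2 = 5.273e-35 J·s

Since ΔxΔp = 2.732e-34 J·s ≥ 5.273e-35 J·s = ℏ/2,
the measurement satisfies the uncertainty principle.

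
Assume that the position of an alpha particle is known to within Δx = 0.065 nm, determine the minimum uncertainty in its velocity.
122.084 m/s

Using the Heisenberg uncertainty principle and Δp = mΔv:
ΔxΔp ≥ ℏ/2
Δx(mΔv) ≥ ℏ/2

The minimum uncertainty in velocity is:
Δv_min = ℏ/(2mΔx)
Δv_min = (1.055e-34 J·s) / (2 × 6.645e-27 kg × 6.500e-11 m)
Δv_min = 1.221e+02 m/s = 122.084 m/s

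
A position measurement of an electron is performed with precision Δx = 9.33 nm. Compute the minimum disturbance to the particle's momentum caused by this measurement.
5.652 × 10^-27 kg·m/s

The uncertainty principle implies that measuring position disturbs momentum:
ΔxΔp ≥ ℏ/2

When we measure position with precision Δx, we necessarily introduce a momentum uncertainty:
Δp ≥ ℏ/(2Δx)
Δp_min = (1.055e-34 J·s) / (2 × 9.330e-09 m)
Δp_min = 5.652e-27 kg·m/s

The more precisely we measure position, the greater the momentum disturbance.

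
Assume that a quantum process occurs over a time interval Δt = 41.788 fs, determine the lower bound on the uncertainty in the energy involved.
7.876 meV

Using the energy-time uncertainty principle:
ΔEΔt ≥ ℏ/2

The minimum uncertainty in energy is:
ΔE_min = ℏ/(2Δt)
ΔE_min = (1.055e-34 J·s) / (2 × 4.179e-14 s)
ΔE_min = 1.262e-21 J = 7.876 meV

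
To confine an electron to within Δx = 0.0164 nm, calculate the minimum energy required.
35.414 eV

Localizing a particle requires giving it sufficient momentum uncertainty:

1. From uncertainty principle: Δp ≥ ℏ/(2Δx)
   Δp_min = (1.055e-34 J·s) / (2 × 1.640e-11 m)
   Δp_min = 3.215e-24 kg·m/s

2. This momentum uncertainty corresponds to kinetic energy:
   KE ≈ (Δp)²/(2m) = (3.215e-24)²/(2 × 9.109e-31 kg)
   KE = 5.674e-18 J = 35.414 eV

Tighter localization requires more energy.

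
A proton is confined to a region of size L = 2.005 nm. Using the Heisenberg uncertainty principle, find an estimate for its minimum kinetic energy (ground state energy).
1.290 μeV

Using the uncertainty principle to estimate ground state energy:

1. The position uncertainty is approximately the confinement size:
   Δx ≈ L = 2.005e-09 m

2. From ΔxΔp ≥ ℏ/2, the minimum momentum uncertainty is:
   Δp ≈ ℏ/(2L) = 2.630e-26 kg·m/s

3. The kinetic energy is approximately:
   KE ≈ (Δp)²/(2m) = (2.630e-26)²/(2 × 1.673e-27 kg)
   KE ≈ 2.067e-25 J = 1.290 μeV

This is an order-of-magnitude estimate of the ground state energy.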